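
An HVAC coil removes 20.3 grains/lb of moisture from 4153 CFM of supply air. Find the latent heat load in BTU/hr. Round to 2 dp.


Q = 0.68 * 4153 * 20.3 = 57328.01 BTU/hr

57328.01 BTU/hr


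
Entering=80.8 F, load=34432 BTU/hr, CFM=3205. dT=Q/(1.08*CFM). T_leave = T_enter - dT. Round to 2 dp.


dT = 34432/(1.08*3205) = 9.9474
T_leave = 80.8 - 9.9474 = 70.85 F

70.85 F


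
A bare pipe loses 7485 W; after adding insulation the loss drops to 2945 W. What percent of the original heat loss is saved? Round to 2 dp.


Savings = ((7485-2945)/7485)*100 = 60.65 %

60.65 %


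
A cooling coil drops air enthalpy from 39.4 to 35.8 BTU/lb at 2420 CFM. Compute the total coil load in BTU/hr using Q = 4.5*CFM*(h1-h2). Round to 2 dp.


Q = 4.5 * 2420 * (39.4 - 35.8) = 39204.00 BTU/hr

39204.00 BTU/hr


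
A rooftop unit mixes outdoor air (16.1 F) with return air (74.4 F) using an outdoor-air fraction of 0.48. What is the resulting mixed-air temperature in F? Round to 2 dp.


T_mix = 0.48*16.1 + 0.52*74.4 = 46.42 F

46.42 F


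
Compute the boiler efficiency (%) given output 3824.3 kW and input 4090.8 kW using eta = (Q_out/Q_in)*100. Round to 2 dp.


eta = (3824.3/4090.8)*100 = 93.49 %

93.49 %


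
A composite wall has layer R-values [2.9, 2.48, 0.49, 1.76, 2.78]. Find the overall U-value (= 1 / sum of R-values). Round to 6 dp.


R_total = 2.9 + 2.48 + 0.49 + 1.76 + 2.78 = 10.41
U = 1/10.41 = 0.096061

0.096061


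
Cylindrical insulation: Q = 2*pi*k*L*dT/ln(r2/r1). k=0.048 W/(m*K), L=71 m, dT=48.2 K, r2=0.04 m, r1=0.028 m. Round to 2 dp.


Q = 2*pi*0.048*71*48.2/ln(0.04/0.028) = 2893.70 W

2893.70 W


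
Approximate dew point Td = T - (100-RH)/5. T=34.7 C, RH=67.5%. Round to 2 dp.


Td = 34.7 - (100-67.5)/5 = 28.20 C

28.20 C


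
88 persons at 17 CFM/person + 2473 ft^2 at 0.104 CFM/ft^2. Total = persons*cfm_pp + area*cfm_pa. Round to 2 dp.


Total = 88*17 + 2473*0.104 = 1753.19 CFM

1753.19 CFM


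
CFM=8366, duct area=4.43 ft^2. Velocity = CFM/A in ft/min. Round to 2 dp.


V = 8366 / 4.43 = 1888.49 ft/min

1888.49 ft/min


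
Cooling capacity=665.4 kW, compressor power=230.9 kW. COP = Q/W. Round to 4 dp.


COP = 665.4 / 230.9 = 2.8818

2.8818


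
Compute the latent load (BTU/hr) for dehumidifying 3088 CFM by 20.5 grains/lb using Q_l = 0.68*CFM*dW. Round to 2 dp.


Q = 0.68 * 3088 * 20.5 = 43046.72 BTU/hr

43046.72 BTU/hr


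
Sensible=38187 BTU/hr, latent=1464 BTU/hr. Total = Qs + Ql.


Qt = 38187 + 1464 = 39651 BTU/hr

39651 BTU/hr


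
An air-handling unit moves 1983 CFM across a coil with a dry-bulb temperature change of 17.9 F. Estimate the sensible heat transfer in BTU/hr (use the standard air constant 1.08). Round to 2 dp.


Q = 1.08 * 1983 * 17.9 = 38335.36 BTU/hr

38335.36 BTU/hr


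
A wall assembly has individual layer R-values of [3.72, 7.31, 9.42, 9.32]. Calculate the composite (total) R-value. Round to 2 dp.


R_total = 3.72 + 7.31 + 9.42 + 9.32 = 29.77

29.77


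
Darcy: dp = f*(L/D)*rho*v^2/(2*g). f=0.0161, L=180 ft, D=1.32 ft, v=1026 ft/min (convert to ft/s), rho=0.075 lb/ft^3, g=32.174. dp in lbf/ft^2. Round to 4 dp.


v_fps = 1026/60 = 17.1 ft/s
dp = 0.0161*(180/1.32)*0.075*17.1^2/(2*32.174) = 0.7482 lbf/ft^2

0.7482 lbf/ft^2


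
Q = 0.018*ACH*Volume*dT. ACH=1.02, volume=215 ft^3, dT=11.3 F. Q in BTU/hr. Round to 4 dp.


Q = 0.018 * 1.02 * 215 * 11.3 = 44.6056 BTU/hr

44.6056 BTU/hr


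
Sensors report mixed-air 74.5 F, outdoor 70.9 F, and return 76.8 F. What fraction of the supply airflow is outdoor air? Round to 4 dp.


frac = (74.5 - 76.8) / (70.9 - 76.8) = 0.3898

0.3898


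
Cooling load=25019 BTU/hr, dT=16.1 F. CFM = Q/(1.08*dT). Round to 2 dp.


CFM = 25019 / (1.08 * 16.1) = 1438.87

1438.87 CFM


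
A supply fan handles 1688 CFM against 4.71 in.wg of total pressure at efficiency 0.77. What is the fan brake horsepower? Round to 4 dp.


BHP = 1688 * 4.71 / (6356 * 0.77) = 1.6245 hp

1.6245 hp


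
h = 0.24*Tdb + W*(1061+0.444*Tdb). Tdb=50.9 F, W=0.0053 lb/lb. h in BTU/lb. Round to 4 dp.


h = 0.24*50.9 + 0.0053*(1061+0.444*50.9) = 17.9591 BTU/lb

17.9591 BTU/lb


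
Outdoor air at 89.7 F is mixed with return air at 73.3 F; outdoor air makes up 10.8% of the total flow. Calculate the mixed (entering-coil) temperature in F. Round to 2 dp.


T_mix = 73.3 + (10.8/100)*(89.7-73.3) = 75.07 F

75.07 F


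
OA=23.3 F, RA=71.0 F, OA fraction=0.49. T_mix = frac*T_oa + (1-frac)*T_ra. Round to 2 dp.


T_mix = 0.49*23.3 + 0.51*71.0 = 47.63 F

47.63 F


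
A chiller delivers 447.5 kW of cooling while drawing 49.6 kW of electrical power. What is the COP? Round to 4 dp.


COP = 447.5 / 49.6 = 9.0222

9.0222


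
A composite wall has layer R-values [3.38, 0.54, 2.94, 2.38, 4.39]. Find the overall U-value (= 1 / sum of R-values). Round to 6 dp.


R_total = 3.38 + 0.54 + 2.94 + 2.38 + 4.39 = 13.63
U = 1/13.63 = 0.073368

0.073368


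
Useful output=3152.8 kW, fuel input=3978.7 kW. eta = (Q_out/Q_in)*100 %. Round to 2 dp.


eta = (3152.8/3978.7)*100 = 79.24 %

79.24 %


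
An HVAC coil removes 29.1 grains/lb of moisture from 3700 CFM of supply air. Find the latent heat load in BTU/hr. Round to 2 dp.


Q = 0.68 * 3700 * 29.1 = 73215.60 BTU/hr

73215.60 BTU/hr


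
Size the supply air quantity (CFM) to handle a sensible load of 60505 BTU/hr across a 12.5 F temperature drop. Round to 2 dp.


CFM = 60505 / (1.08 * 12.5) = 4481.85

4481.85 CFM


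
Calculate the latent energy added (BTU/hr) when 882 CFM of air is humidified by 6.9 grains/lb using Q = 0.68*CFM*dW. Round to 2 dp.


Q = 0.68 * 882 * 6.9 = 4138.34 BTU/hr

4138.34 BTU/hr


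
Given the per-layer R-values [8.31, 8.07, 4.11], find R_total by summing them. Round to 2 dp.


R_total = 8.31 + 8.07 + 4.11 = 20.49

20.49


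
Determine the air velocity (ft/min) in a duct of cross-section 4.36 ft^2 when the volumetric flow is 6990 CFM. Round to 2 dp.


V = 6990 / 4.36 = 1603.21 ft/min

1603.21 ft/min


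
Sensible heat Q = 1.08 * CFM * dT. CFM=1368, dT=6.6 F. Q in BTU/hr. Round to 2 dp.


Q = 1.08 * 1368 * 6.6 = 9751.10 BTU/hr

9751.10 BTU/hr


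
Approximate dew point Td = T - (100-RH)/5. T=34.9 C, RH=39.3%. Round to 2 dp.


Td = 34.9 - (100-39.3)/5 = 22.76 C

22.76 C


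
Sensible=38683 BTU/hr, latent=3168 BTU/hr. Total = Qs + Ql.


Qt = 38683 + 3168 = 41851 BTU/hr

41851 BTU/hr


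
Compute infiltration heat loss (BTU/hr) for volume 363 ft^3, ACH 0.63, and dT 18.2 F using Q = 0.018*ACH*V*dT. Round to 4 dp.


Q = 0.018 * 0.63 * 363 * 18.2 = 74.9188 BTU/hr

74.9188 BTU/hr


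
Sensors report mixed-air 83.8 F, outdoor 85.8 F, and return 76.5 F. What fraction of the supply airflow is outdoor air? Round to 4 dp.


frac = (83.8 - 76.5) / (85.8 - 76.5) = 0.7849

0.7849


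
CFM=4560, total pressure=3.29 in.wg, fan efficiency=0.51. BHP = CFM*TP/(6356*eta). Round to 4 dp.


BHP = 4560 * 3.29 / (6356 * 0.51) = 4.6281 hp

4.6281 hp


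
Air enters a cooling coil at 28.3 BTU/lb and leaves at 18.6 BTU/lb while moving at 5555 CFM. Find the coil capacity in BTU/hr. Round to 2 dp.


Q = 4.5 * 5555 * (28.3 - 18.6) = 242475.75 BTU/hr

242475.75 BTU/hr


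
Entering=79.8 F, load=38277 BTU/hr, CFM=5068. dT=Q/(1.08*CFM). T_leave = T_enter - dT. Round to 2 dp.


dT = 38277/(1.08*5068) = 6.9932
T_leave = 79.8 - 6.9932 = 72.81 F

72.81 F


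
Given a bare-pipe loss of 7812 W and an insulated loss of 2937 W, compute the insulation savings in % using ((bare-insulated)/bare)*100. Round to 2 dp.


Savings = ((7812-2937)/7812)*100 = 62.40 %

62.40 %


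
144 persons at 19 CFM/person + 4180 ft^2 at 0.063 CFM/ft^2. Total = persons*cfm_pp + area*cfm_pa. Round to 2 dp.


Total = 144*19 + 4180*0.063 = 2999.34 CFM

2999.34 CFM


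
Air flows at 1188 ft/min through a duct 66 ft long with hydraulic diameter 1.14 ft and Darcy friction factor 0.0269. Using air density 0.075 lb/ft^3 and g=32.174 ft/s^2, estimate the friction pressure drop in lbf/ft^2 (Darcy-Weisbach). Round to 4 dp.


v_fps = 1188/60 = 19.8 ft/s
dp = 0.0269*(66/1.14)*0.075*19.8^2/(2*32.174) = 0.7116 lbf/ft^2

0.7116 lbf/ft^2


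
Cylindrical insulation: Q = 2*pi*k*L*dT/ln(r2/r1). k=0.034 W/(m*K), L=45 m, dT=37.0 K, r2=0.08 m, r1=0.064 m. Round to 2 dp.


Q = 2*pi*0.034*45*37.0/ln(0.08/0.064) = 1594.00 W

1594.00 W


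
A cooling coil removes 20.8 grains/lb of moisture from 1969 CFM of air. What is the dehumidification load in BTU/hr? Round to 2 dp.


Q = 0.68 * 1969 * 20.8 = 27849.54 BTU/hr

27849.54 BTU/hr


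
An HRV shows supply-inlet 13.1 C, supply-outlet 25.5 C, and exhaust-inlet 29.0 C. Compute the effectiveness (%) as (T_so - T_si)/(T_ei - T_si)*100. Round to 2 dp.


eff = (25.5-13.1)/(29.0-13.1)*100 = 77.99 %

77.99 %


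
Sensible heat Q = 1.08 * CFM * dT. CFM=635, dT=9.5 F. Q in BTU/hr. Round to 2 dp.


Q = 1.08 * 635 * 9.5 = 6515.10 BTU/hr

6515.10 BTU/hr


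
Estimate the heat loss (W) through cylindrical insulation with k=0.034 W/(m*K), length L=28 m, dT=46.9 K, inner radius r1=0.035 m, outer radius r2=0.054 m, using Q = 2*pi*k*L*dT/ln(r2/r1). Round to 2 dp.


Q = 2*pi*0.034*28*46.9/ln(0.054/0.035) = 646.94 W

646.94 W


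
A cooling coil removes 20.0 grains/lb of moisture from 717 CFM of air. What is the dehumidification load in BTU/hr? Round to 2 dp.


Q = 0.68 * 717 * 20.0 = 9751.20 BTU/hr

9751.20 BTU/hr


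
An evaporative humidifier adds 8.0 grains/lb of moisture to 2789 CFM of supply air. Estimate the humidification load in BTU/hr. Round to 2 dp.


Q = 0.68 * 2789 * 8.0 = 15172.16 BTU/hr

15172.16 BTU/hr


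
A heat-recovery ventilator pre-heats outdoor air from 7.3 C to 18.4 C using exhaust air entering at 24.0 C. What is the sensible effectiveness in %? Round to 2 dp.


eff = (18.4-7.3)/(24.0-7.3)*100 = 66.47 %

66.47 %


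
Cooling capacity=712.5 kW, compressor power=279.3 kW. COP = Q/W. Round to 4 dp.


COP = 712.5 / 279.3 = 2.5510

2.5510


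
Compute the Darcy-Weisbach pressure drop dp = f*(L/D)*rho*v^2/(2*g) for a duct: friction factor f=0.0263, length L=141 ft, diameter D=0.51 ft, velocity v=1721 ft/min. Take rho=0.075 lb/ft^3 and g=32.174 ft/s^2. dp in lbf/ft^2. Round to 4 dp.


v_fps = 1721/60 = 28.6833 ft/s
dp = 0.0263*(141/0.51)*0.075*28.6833^2/(2*32.174) = 6.9725 lbf/ft^2

6.9725 lbf/ft^2


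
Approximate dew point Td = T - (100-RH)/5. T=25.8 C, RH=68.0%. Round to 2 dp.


Td = 25.8 - (100-68.0)/5 = 19.40 C

19.40 C


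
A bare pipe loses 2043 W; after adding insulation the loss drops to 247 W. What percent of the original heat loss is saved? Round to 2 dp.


Savings = ((2043-247)/2043)*100 = 87.91 %

87.91 %


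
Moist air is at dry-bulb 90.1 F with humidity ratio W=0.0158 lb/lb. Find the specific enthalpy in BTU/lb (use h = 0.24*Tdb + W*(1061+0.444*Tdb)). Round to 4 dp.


h = 0.24*90.1 + 0.0158*(1061+0.444*90.1) = 39.0199 BTU/lb

39.0199 BTU/lb


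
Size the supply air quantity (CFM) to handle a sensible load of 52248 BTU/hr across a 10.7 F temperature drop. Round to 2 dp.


CFM = 52248 / (1.08 * 10.7) = 4521.29

4521.29 CFM


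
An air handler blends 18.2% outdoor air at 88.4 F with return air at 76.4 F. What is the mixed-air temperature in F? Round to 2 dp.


T_mix = 76.4 + (18.2/100)*(88.4-76.4) = 78.58 F

78.58 F


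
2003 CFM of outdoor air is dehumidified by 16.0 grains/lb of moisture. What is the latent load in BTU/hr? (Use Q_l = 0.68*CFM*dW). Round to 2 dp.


Q = 0.68 * 2003 * 16.0 = 21792.64 BTU/hr

21792.64 BTU/hr


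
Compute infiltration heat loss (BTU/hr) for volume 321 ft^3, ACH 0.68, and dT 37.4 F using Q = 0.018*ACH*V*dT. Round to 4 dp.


Q = 0.018 * 0.68 * 321 * 37.4 = 146.9461 BTU/hr

146.9461 BTU/hr


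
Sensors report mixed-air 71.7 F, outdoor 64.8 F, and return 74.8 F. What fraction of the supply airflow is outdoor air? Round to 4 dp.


frac = (71.7 - 74.8) / (64.8 - 74.8) = 0.3100

0.3100


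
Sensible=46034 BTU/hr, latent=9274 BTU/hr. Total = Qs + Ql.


Qt = 46034 + 9274 = 55308 BTU/hr

55308 BTU/hr


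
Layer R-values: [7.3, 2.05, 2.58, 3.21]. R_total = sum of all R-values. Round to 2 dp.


R_total = 7.3 + 2.05 + 2.58 + 3.21 = 15.14

15.14


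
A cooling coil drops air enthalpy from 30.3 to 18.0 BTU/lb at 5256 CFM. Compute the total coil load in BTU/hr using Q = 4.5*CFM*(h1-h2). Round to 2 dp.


Q = 4.5 * 5256 * (30.3 - 18.0) = 290919.60 BTU/hr

290919.60 BTU/hr


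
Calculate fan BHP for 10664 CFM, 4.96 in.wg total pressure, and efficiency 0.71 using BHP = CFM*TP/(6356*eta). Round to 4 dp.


BHP = 10664 * 4.96 / (6356 * 0.71) = 11.7209 hp

11.7209 hp


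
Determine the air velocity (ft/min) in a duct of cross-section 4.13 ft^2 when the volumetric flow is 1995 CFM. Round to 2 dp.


V = 1995 / 4.13 = 483.05 ft/min

483.05 ft/min


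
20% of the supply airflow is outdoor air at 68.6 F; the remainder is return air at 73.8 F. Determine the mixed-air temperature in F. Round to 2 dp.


T_mix = 0.2*68.6 + 0.8*73.8 = 72.76 F

72.76 F


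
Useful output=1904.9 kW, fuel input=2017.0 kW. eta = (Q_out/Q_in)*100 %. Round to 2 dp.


eta = (1904.9/2017.0)*100 = 94.44 %

94.44 %


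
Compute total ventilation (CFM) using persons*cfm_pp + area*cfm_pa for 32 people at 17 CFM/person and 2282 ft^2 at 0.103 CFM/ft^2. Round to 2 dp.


Total = 32*17 + 2282*0.103 = 779.05 CFM

779.05 CFM


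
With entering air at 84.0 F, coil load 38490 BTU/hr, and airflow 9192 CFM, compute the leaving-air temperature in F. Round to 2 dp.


dT = 38490/(1.08*9192) = 3.8772
T_leave = 84.0 - 3.8772 = 80.12 F

80.12 F


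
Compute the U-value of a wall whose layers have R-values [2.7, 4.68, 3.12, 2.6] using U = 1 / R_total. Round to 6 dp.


R_total = 2.7 + 4.68 + 3.12 + 2.6 = 13.10
U = 1/13.10 = 0.076336

0.076336


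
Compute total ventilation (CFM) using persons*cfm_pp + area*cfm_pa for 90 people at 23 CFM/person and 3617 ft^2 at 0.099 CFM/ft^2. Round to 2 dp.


Total = 90*23 + 3617*0.099 = 2428.08 CFM

2428.08 CFM


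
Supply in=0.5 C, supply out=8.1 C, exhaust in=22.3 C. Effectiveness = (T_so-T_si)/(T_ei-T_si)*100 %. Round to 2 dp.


eff = (8.1-0.5)/(22.3-0.5)*100 = 34.86 %

34.86 %


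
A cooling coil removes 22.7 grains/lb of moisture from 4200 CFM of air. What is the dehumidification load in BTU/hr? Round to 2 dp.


Q = 0.68 * 4200 * 22.7 = 64831.20 BTU/hr

64831.20 BTU/hr


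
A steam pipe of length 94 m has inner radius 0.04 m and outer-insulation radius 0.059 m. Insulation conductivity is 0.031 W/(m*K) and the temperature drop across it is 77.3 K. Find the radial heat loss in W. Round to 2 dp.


Q = 2*pi*0.031*94*77.3/ln(0.059/0.04) = 3641.51 W

3641.51 W


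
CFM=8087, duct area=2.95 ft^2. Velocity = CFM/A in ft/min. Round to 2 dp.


V = 8087 / 2.95 = 2741.36 ft/min

2741.36 ft/min


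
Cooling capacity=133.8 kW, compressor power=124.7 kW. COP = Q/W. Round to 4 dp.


COP = 133.8 / 124.7 = 1.0730

1.0730


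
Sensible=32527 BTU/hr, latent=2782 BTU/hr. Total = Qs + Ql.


Qt = 32527 + 2782 = 35309 BTU/hr

35309 BTU/hr


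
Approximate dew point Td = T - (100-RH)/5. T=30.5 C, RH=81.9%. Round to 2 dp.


Td = 30.5 - (100-81.9)/5 = 26.88 C

26.88 C


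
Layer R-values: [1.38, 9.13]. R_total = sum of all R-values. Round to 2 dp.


R_total = 1.38 + 9.13 = 10.51

10.51


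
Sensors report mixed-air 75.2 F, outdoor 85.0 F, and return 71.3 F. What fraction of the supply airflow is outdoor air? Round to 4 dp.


frac = (75.2 - 71.3) / (85.0 - 71.3) = 0.2847

0.2847


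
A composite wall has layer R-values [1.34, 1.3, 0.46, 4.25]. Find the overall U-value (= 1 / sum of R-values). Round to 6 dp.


R_total = 1.34 + 1.3 + 0.46 + 4.25 = 7.35
U = 1/7.35 = 0.136054

0.136054


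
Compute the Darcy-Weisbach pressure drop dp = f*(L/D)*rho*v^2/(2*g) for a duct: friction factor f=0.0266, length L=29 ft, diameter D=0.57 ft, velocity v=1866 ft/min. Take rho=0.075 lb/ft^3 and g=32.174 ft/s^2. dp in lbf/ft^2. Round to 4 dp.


v_fps = 1866/60 = 31.1 ft/s
dp = 0.0266*(29/0.57)*0.075*31.1^2/(2*32.174) = 1.5256 lbf/ft^2

1.5256 lbf/ft^2


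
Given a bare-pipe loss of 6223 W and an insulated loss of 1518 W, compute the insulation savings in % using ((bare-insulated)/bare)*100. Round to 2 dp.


Savings = ((6223-1518)/6223)*100 = 75.61 %

75.61 %


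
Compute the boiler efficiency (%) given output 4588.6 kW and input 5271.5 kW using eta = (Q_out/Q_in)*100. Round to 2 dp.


eta = (4588.6/5271.5)*100 = 87.05 %

87.05 %


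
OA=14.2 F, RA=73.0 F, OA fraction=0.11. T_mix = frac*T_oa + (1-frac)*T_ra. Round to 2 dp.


T_mix = 0.11*14.2 + 0.89*73.0 = 66.53 F

66.53 F


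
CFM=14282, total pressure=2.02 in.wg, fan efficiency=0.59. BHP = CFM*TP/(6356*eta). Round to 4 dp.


BHP = 14282 * 2.02 / (6356 * 0.59) = 7.6932 hp

7.6932 hp


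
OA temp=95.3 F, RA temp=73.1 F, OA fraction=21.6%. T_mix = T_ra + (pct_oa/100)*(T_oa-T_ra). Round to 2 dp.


T_mix = 73.1 + (21.6/100)*(95.3-73.1) = 77.90 F

77.90 F


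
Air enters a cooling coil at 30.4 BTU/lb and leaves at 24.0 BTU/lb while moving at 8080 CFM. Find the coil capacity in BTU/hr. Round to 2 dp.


Q = 4.5 * 8080 * (30.4 - 24.0) = 232704.00 BTU/hr

232704.00 BTU/hr


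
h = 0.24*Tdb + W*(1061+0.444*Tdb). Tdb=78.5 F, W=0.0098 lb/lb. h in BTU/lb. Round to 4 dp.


h = 0.24*78.5 + 0.0098*(1061+0.444*78.5) = 29.5794 BTU/lb

29.5794 BTU/lb


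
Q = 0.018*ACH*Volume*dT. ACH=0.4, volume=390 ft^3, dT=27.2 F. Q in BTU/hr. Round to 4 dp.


Q = 0.018 * 0.4 * 390 * 27.2 = 76.3776 BTU/hr

76.3776 BTU/hr


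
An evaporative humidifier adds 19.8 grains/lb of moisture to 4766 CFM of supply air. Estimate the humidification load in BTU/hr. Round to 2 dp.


Q = 0.68 * 4766 * 19.8 = 64169.42 BTU/hr

64169.42 BTU/hr


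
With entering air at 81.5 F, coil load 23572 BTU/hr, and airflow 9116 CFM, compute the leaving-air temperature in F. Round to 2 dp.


dT = 23572/(1.08*9116) = 2.3942
T_leave = 81.5 - 2.3942 = 79.11 F

79.11 F


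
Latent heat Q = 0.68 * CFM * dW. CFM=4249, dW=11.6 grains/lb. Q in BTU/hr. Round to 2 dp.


Q = 0.68 * 4249 * 11.6 = 33516.11 BTU/hr

33516.11 BTU/hr


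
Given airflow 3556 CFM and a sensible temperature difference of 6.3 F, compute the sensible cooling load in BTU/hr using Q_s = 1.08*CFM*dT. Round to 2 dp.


Q = 1.08 * 3556 * 6.3 = 24195.02 BTU/hr

24195.02 BTU/hr


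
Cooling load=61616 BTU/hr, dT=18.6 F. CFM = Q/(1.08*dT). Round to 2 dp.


CFM = 61616 / (1.08 * 18.6) = 3067.30

3067.30 CFM


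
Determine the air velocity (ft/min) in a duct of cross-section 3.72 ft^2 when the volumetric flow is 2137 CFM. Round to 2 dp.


V = 2137 / 3.72 = 574.46 ft/min

574.46 ft/min


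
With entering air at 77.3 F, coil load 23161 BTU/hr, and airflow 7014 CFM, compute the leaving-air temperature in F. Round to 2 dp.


dT = 23161/(1.08*7014) = 3.0575
T_leave = 77.3 - 3.0575 = 74.24 F

74.24 F


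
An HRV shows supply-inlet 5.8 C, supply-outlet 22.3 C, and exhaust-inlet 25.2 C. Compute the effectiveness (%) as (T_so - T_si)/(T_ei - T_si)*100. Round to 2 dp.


eff = (22.3-5.8)/(25.2-5.8)*100 = 85.05 %

85.05 %


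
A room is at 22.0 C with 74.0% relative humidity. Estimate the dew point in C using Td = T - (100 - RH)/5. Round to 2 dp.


Td = 22.0 - (100-74.0)/5 = 16.80 C

16.80 C


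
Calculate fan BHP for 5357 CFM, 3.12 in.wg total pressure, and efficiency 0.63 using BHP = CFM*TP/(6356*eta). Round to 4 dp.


BHP = 5357 * 3.12 / (6356 * 0.63) = 4.1740 hp

4.1740 hp


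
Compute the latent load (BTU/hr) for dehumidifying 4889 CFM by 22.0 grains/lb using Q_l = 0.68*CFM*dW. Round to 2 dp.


Q = 0.68 * 4889 * 22.0 = 73139.44 BTU/hr

73139.44 BTU/hr


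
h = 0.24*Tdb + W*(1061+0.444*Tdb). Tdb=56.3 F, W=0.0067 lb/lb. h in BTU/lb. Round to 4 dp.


h = 0.24*56.3 + 0.0067*(1061+0.444*56.3) = 20.7882 BTU/lb

20.7882 BTU/lb


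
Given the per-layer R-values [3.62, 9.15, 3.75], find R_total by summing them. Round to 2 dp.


R_total = 3.62 + 9.15 + 3.75 = 16.52

16.52


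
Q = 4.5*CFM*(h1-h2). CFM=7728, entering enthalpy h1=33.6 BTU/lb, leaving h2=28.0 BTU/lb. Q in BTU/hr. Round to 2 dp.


Q = 4.5 * 7728 * (33.6 - 28.0) = 194745.60 BTU/hr

194745.60 BTU/hr


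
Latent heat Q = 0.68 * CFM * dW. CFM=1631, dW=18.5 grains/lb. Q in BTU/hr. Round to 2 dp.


Q = 0.68 * 1631 * 18.5 = 20517.98 BTU/hr

20517.98 BTU/hr


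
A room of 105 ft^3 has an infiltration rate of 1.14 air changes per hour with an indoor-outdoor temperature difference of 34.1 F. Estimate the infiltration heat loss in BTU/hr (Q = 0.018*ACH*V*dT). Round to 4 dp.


Q = 0.018 * 1.14 * 105 * 34.1 = 73.4719 BTU/hr

73.4719 BTU/hr


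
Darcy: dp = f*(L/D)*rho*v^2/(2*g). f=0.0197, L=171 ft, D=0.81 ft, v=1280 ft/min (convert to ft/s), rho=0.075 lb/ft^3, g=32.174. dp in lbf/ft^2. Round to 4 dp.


v_fps = 1280/60 = 21.3333 ft/s
dp = 0.0197*(171/0.81)*0.075*21.3333^2/(2*32.174) = 2.2061 lbf/ft^2

2.2061 lbf/ft^2


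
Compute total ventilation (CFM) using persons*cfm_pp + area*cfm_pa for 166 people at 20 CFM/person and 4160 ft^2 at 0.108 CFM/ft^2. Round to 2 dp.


Total = 166*20 + 4160*0.108 = 3769.28 CFM

3769.28 CFM


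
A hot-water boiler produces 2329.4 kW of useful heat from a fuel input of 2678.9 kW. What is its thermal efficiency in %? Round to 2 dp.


eta = (2329.4/2678.9)*100 = 86.95 %

86.95 %


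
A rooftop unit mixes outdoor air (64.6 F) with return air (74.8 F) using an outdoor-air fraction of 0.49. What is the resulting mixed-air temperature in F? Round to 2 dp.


T_mix = 0.49*64.6 + 0.51*74.8 = 69.80 F

69.80 F


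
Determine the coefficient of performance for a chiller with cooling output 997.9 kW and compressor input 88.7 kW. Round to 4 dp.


COP = 997.9 / 88.7 = 11.2503

11.2503


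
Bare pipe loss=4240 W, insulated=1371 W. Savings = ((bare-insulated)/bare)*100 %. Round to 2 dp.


Savings = ((4240-1371)/4240)*100 = 67.67 %

67.67 %


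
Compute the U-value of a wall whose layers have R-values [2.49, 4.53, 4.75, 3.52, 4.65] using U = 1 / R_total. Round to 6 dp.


R_total = 2.49 + 4.53 + 4.75 + 3.52 + 4.65 = 19.94
U = 1/19.94 = 0.050150

0.050150


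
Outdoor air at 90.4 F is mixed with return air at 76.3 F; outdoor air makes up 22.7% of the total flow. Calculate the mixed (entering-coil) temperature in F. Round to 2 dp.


T_mix = 76.3 + (22.7/100)*(90.4-76.3) = 79.50 F

79.50 F


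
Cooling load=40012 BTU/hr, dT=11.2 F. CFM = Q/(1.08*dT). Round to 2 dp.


CFM = 40012 / (1.08 * 11.2) = 3307.87

3307.87 CFM


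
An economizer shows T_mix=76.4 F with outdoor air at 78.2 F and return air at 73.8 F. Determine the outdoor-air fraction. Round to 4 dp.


frac = (76.4 - 73.8) / (78.2 - 73.8) = 0.5909

0.5909


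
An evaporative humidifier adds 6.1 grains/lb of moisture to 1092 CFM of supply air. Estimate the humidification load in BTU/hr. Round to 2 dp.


Q = 0.68 * 1092 * 6.1 = 4529.62 BTU/hr

4529.62 BTU/hr


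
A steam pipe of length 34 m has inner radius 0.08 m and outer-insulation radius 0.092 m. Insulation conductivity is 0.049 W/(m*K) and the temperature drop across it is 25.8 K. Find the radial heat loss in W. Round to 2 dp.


Q = 2*pi*0.049*34*25.8/ln(0.092/0.08) = 1932.35 W

1932.35 W


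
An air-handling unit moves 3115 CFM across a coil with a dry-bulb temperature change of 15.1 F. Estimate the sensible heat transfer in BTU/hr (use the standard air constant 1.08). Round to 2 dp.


Q = 1.08 * 3115 * 15.1 = 50799.42 BTU/hr

50799.42 BTU/hr


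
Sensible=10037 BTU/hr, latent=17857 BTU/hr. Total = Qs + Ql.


Qt = 10037 + 17857 = 27894 BTU/hr

27894 BTU/hr


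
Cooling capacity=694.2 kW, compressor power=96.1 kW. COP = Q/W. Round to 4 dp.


COP = 694.2 / 96.1 = 7.2237

7.2237


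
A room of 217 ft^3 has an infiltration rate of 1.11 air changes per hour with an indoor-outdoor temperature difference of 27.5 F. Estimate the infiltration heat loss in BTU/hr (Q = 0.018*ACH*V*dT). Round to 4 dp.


Q = 0.018 * 1.11 * 217 * 27.5 = 119.2307 BTU/hr

119.2307 BTU/hr


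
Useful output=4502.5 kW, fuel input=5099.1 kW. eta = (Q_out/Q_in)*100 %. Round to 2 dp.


eta = (4502.5/5099.1)*100 = 88.30 %

88.30 %


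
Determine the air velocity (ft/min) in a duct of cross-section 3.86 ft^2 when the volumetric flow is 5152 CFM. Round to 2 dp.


V = 5152 / 3.86 = 1334.72 ft/min

1334.72 ft/min


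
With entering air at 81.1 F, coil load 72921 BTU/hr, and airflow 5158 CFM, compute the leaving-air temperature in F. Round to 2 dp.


dT = 72921/(1.08*5158) = 13.0902
T_leave = 81.1 - 13.0902 = 68.01 F

68.01 F


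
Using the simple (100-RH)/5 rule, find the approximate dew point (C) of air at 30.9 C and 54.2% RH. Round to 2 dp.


Td = 30.9 - (100-54.2)/5 = 21.74 C

21.74 C


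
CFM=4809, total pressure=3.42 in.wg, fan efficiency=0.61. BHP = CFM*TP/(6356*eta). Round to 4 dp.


BHP = 4809 * 3.42 / (6356 * 0.61) = 4.2420 hp

4.2420 hp


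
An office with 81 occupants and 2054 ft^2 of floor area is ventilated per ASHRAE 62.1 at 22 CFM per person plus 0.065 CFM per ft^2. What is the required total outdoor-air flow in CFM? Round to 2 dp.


Total = 81*22 + 2054*0.065 = 1915.51 CFM

1915.51 CFM


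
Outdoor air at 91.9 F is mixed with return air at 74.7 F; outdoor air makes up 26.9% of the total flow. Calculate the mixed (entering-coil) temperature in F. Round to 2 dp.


T_mix = 74.7 + (26.9/100)*(91.9-74.7) = 79.33 F

79.33 F


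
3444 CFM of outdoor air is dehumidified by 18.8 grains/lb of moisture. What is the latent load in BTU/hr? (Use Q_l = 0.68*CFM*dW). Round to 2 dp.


Q = 0.68 * 3444 * 18.8 = 44028.10 BTU/hr

44028.10 BTU/hr


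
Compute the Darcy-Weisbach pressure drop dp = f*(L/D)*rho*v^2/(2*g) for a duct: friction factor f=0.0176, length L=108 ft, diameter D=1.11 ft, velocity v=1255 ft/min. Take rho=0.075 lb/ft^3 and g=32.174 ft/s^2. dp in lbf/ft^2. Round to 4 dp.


v_fps = 1255/60 = 20.9167 ft/s
dp = 0.0176*(108/1.11)*0.075*20.9167^2/(2*32.174) = 0.8732 lbf/ft^2

0.8732 lbf/ft^2


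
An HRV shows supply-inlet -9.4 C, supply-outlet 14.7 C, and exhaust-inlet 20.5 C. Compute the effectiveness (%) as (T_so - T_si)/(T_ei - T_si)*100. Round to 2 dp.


eff = (14.7-(-9.4))/(20.5-(-9.4))*100 = 80.60 %

80.60 %


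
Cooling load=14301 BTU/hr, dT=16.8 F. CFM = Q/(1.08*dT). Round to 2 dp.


CFM = 14301 / (1.08 * 16.8) = 788.19

788.19 CFM


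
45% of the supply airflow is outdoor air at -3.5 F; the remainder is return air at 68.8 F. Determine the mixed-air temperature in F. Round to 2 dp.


T_mix = 0.45*(-3.5) + 0.55*68.8 = 36.27 F

36.27 F


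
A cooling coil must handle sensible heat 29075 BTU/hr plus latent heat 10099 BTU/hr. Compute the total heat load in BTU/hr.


Qt = 29075 + 10099 = 39174 BTU/hr

39174 BTU/hr


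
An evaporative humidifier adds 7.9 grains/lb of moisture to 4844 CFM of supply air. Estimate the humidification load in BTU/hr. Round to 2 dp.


Q = 0.68 * 4844 * 7.9 = 26021.97 BTU/hr

26021.97 BTU/hr


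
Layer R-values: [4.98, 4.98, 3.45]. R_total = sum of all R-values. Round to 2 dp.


R_total = 4.98 + 4.98 + 3.45 = 13.41

13.41


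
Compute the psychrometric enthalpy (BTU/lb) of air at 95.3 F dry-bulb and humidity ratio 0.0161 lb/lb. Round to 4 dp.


h = 0.24*95.3 + 0.0161*(1061+0.444*95.3) = 40.6353 BTU/lb

40.6353 BTU/lb


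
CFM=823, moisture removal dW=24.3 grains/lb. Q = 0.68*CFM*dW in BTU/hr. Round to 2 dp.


Q = 0.68 * 823 * 24.3 = 13599.25 BTU/hr

13599.25 BTU/hr


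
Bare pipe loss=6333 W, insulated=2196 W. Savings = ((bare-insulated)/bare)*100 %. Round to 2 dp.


Savings = ((6333-2196)/6333)*100 = 65.32 %

65.32 %


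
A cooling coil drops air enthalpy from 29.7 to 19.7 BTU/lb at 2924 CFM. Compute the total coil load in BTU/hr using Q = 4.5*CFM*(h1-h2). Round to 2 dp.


Q = 4.5 * 2924 * (29.7 - 19.7) = 131580.00 BTU/hr

131580.00 BTU/hr


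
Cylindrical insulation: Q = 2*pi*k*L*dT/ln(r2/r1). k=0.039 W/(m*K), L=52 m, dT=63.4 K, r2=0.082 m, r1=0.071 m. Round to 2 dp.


Q = 2*pi*0.039*52*63.4/ln(0.082/0.071) = 5608.62 W

5608.62 W


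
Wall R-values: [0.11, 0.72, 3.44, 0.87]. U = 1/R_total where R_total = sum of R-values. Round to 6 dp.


R_total = 0.11 + 0.72 + 3.44 + 0.87 = 5.14
U = 1/5.14 = 0.194553

0.194553


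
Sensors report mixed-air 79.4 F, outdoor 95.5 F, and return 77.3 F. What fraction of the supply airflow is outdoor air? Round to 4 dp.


frac = (79.4 - 77.3) / (95.5 - 77.3) = 0.1154

0.1154


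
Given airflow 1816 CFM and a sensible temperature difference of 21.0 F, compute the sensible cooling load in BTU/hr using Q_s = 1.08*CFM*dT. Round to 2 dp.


Q = 1.08 * 1816 * 21.0 = 41186.88 BTU/hr

41186.88 BTU/hr


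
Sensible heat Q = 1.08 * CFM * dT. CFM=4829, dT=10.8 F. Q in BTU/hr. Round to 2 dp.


Q = 1.08 * 4829 * 10.8 = 56325.46 BTU/hr

56325.46 BTU/hr


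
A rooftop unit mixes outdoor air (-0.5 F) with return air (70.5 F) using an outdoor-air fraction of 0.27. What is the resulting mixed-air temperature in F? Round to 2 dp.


T_mix = 0.27*(-0.5) + 0.73*70.5 = 51.33 F

51.33 F


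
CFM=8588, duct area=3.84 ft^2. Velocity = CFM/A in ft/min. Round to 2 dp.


V = 8588 / 3.84 = 2236.46 ft/min

2236.46 ft/min


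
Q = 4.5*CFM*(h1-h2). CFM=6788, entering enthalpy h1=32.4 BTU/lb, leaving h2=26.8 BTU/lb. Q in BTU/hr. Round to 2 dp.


Q = 4.5 * 6788 * (32.4 - 26.8) = 171057.60 BTU/hr

171057.60 BTU/hr


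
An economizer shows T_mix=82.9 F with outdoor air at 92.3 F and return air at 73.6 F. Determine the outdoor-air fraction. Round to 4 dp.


frac = (82.9 - 73.6) / (92.3 - 73.6) = 0.4973

0.4973


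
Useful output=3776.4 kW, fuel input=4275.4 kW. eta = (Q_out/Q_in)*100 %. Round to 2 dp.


eta = (3776.4/4275.4)*100 = 88.33 %

88.33 %


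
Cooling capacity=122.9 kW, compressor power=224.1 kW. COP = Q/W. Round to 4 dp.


COP = 122.9 / 224.1 = 0.5484

0.5484


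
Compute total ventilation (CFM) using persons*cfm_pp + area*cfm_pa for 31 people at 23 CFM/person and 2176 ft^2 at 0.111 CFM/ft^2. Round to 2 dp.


Total = 31*23 + 2176*0.111 = 954.54 CFM

954.54 CFM


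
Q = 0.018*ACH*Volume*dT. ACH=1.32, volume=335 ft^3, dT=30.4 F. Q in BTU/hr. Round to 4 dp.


Q = 0.018 * 1.32 * 335 * 30.4 = 241.9718 BTU/hr

241.9718 BTU/hr


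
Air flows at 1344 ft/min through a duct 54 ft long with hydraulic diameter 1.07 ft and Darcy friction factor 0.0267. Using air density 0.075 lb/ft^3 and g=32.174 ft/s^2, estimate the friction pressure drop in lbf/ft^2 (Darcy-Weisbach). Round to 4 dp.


v_fps = 1344/60 = 22.4 ft/s
dp = 0.0267*(54/1.07)*0.075*22.4^2/(2*32.174) = 0.7880 lbf/ft^2

0.7880 lbf/ft^2


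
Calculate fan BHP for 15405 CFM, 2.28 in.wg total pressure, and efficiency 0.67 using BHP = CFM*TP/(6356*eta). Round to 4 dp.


BHP = 15405 * 2.28 / (6356 * 0.67) = 8.2478 hp

8.2478 hp


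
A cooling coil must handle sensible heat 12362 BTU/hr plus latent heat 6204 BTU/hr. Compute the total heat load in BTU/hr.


Qt = 12362 + 6204 = 18566 BTU/hr

18566 BTU/hr


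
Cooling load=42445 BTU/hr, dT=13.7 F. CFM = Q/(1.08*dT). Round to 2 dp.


CFM = 42445 / (1.08 * 13.7) = 2868.68

2868.68 CFM


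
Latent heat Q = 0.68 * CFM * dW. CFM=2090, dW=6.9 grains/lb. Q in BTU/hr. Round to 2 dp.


Q = 0.68 * 2090 * 6.9 = 9806.28 BTU/hr

9806.28 BTU/hr


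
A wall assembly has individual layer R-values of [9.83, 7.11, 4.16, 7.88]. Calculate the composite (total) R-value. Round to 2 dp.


R_total = 9.83 + 7.11 + 4.16 + 7.88 = 28.98

28.98


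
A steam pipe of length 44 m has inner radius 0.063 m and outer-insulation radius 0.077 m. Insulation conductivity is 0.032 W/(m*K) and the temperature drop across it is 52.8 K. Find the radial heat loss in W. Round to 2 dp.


Q = 2*pi*0.032*44*52.8/ln(0.077/0.063) = 2327.73 W

2327.73 W


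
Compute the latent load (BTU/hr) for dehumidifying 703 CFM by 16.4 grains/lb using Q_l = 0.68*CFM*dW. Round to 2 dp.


Q = 0.68 * 703 * 16.4 = 7839.86 BTU/hr

7839.86 BTU/hr


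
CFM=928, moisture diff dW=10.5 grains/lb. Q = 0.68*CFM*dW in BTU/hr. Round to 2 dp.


Q = 0.68 * 928 * 10.5 = 6625.92 BTU/hr

6625.92 BTU/hr


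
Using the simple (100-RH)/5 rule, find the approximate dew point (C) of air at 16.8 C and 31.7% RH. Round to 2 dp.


Td = 16.8 - (100-31.7)/5 = 3.14 C

3.14 C


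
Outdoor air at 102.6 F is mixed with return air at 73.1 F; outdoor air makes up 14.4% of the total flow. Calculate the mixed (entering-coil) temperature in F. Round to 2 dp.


T_mix = 73.1 + (14.4/100)*(102.6-73.1) = 77.35 F

77.35 F


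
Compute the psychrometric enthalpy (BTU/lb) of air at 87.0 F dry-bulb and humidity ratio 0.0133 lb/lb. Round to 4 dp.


h = 0.24*87.0 + 0.0133*(1061+0.444*87.0) = 35.5051 BTU/lb

35.5051 BTU/lb


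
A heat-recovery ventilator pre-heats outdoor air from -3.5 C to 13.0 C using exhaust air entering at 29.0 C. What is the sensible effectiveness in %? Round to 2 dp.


eff = (13.0-(-3.5))/(29.0-(-3.5))*100 = 50.77 %

50.77 %


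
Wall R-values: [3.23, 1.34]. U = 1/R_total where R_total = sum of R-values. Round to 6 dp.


R_total = 3.23 + 1.34 = 4.57
U = 1/4.57 = 0.218818

0.218818


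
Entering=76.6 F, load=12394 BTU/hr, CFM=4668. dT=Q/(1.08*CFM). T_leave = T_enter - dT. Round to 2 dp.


dT = 12394/(1.08*4668) = 2.4584
T_leave = 76.6 - 2.4584 = 74.14 F

74.14 F


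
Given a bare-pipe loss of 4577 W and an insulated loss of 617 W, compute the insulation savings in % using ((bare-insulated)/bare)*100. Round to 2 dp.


Savings = ((4577-617)/4577)*100 = 86.52 %

86.52 %


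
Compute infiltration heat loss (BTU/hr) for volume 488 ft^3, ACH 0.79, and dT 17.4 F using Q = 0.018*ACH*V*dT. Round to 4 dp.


Q = 0.018 * 0.79 * 488 * 17.4 = 120.7449 BTU/hr

120.7449 BTU/hr


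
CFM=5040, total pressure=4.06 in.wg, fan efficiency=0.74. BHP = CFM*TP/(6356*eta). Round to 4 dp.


BHP = 5040 * 4.06 / (6356 * 0.74) = 4.3505 hp

4.3505 hp


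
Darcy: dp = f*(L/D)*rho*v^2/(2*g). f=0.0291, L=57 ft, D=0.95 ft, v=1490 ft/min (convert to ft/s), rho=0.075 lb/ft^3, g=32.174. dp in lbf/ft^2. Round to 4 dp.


v_fps = 1490/60 = 24.8333 ft/s
dp = 0.0291*(57/0.95)*0.075*24.8333^2/(2*32.174) = 1.2550 lbf/ft^2

1.2550 lbf/ft^2


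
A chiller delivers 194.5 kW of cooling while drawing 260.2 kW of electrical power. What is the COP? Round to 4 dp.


COP = 194.5 / 260.2 = 0.7475

0.7475


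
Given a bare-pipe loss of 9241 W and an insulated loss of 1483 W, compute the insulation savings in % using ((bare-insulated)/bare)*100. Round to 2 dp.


Savings = ((9241-1483)/9241)*100 = 83.95 %

83.95 %


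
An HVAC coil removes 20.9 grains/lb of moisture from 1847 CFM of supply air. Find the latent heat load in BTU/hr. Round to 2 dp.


Q = 0.68 * 1847 * 20.9 = 26249.56 BTU/hr

26249.56 BTU/hr


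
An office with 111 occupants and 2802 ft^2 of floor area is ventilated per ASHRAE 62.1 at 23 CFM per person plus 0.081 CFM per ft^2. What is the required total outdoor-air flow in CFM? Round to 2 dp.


Total = 111*23 + 2802*0.081 = 2779.96 CFM

2779.96 CFM


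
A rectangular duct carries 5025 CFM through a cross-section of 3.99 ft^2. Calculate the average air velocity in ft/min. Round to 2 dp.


V = 5025 / 3.99 = 1259.40 ft/min

1259.40 ft/min


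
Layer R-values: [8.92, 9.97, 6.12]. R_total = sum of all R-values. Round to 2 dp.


R_total = 8.92 + 9.97 + 6.12 = 25.01

25.01


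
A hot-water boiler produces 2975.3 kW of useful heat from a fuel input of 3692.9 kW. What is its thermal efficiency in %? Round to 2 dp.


eta = (2975.3/3692.9)*100 = 80.57 %

80.57 %


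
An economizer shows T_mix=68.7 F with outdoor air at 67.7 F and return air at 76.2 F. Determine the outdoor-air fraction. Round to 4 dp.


frac = (68.7 - 76.2) / (67.7 - 76.2) = 0.8824

0.8824


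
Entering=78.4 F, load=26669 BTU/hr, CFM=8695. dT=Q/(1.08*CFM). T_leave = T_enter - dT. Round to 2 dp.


dT = 26669/(1.08*8695) = 2.8400
T_leave = 78.4 - 2.8400 = 75.56 F

75.56 F


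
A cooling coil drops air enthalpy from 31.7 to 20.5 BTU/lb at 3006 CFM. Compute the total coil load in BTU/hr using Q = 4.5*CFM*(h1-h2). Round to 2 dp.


Q = 4.5 * 3006 * (31.7 - 20.5) = 151502.40 BTU/hr

151502.40 BTU/hr


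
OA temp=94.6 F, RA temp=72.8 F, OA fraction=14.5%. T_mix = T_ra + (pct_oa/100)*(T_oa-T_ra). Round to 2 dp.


T_mix = 72.8 + (14.5/100)*(94.6-72.8) = 75.96 F

75.96 F


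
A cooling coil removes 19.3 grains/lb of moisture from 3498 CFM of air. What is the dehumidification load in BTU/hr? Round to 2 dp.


Q = 0.68 * 3498 * 19.3 = 45907.75 BTU/hr

45907.75 BTU/hr


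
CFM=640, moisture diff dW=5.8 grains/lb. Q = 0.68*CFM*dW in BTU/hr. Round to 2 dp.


Q = 0.68 * 640 * 5.8 = 2524.16 BTU/hr

2524.16 BTU/hr


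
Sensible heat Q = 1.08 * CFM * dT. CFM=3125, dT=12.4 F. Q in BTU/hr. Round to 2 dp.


Q = 1.08 * 3125 * 12.4 = 41850.00 BTU/hr

41850.00 BTU/hr


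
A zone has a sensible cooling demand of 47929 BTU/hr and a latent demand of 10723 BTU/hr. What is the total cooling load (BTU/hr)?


Qt = 47929 + 10723 = 58652 BTU/hr

58652 BTU/hr


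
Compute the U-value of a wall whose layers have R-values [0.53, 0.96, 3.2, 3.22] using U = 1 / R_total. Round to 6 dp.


R_total = 0.53 + 0.96 + 3.2 + 3.22 = 7.91
U = 1/7.91 = 0.126422

0.126422


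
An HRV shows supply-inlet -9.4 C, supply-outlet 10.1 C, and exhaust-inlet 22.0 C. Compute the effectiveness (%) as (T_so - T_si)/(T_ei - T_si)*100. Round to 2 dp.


eff = (10.1-(-9.4))/(22.0-(-9.4))*100 = 62.10 %

62.10 %


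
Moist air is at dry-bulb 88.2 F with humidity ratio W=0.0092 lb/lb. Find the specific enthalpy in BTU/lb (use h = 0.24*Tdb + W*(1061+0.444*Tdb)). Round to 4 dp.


h = 0.24*88.2 + 0.0092*(1061+0.444*88.2) = 31.2895 BTU/lb

31.2895 BTU/lb


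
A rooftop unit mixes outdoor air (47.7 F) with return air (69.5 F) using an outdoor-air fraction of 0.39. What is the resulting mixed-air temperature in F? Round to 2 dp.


T_mix = 0.39*47.7 + 0.61*69.5 = 61.00 F

61.00 F


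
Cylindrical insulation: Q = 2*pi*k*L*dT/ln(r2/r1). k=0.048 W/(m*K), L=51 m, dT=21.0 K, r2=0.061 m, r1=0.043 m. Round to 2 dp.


Q = 2*pi*0.048*51*21.0/ln(0.061/0.043) = 923.74 W

923.74 W


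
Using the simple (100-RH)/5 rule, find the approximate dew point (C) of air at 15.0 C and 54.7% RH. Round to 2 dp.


Td = 15.0 - (100-54.7)/5 = 5.94 C

5.94 C


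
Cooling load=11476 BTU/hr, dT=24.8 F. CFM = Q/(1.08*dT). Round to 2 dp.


CFM = 11476 / (1.08 * 24.8) = 428.46

428.46 CFM


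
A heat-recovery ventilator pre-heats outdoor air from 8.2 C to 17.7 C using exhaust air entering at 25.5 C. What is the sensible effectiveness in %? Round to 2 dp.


eff = (17.7-8.2)/(25.5-8.2)*100 = 54.91 %

54.91 %


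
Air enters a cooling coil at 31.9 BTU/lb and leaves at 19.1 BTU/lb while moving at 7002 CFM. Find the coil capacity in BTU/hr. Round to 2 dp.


Q = 4.5 * 7002 * (31.9 - 19.1) = 403315.20 BTU/hr

403315.20 BTU/hr


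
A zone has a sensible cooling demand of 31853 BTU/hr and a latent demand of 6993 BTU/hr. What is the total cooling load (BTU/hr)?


Qt = 31853 + 6993 = 38846 BTU/hr

38846 BTU/hr


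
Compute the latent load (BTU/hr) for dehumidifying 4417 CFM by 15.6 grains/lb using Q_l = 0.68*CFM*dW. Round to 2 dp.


Q = 0.68 * 4417 * 15.6 = 46855.54 BTU/hr

46855.54 BTU/hr
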